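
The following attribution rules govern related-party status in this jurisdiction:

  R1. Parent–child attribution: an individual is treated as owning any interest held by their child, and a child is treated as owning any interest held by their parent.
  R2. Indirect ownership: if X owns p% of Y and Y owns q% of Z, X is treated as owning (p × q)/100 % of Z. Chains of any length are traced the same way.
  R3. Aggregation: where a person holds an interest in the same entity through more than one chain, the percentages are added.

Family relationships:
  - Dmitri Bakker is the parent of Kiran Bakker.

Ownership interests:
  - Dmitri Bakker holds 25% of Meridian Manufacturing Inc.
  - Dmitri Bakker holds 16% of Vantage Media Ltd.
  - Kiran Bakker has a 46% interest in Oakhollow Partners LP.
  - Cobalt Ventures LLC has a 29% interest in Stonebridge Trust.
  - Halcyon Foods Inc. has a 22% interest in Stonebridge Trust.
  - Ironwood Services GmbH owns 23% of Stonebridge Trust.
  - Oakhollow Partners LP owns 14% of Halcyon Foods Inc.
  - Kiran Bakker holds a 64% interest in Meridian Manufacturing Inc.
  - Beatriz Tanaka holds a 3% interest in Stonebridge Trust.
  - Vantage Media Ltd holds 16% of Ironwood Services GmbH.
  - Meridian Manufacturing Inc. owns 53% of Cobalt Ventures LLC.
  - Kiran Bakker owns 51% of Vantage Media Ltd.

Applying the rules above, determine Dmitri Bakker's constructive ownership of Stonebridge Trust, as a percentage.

By parent–child attribution (R1), Dmitri Bakker is treated as also owning Kiran Bakker's interest in Meridian Manufacturing Inc, giving 25% + 64% = 89%.
By parent–child attribution (R1), Dmitri Bakker is treated as also owning Kiran Bakker's interest in Vantage Media Ltd, giving 16% + 51% = 67%.
By parent–child attribution (R1), Dmitri Bakker is treated as owning Kiran Bakker's 46% interest in Oakhollow Partners LP.
Chain via Meridian Manufacturing Inc. → Cobalt Ventures LLC (R2): 89% × 53% × 29% = 13.6793% of Stonebridge Trust.
Chain via Vantage Media Ltd → Ironwood Services GmbH (R2): 67% × 16% × 23% = 2.4656% of Stonebridge Trust.
Chain via Oakhollow Partners LP → Halcyon Foods Inc. (R2): 46% × 14% × 22% = 1.4168% of Stonebridge Trust.
Aggregating (R3): 13.6793% + 2.4656% + 1.4168% = 17.5617%.

17.5617%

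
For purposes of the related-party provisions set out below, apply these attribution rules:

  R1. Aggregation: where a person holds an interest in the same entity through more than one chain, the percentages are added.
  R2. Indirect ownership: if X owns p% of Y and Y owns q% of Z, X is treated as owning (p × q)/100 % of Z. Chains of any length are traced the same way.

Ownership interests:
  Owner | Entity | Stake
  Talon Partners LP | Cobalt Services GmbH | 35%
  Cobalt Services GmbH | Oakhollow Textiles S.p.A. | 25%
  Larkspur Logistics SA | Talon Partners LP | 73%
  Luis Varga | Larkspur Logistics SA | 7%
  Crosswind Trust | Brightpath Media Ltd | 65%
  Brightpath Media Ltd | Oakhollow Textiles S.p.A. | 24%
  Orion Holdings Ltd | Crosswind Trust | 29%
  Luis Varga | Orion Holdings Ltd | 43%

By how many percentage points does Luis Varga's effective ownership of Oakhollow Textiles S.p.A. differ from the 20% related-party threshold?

17.607555

Chain via Orion Holdings Ltd → Crosswind Trust → Brightpath Media Ltd (R2): 43% × 29% × 65% × 24% = 1.94532% of Oakhollow Textiles S.p.A.
Chain via Larkspur Logistics SA → Talon Partners LP → Cobalt Services GmbH (R2): 7% × 73% × 35% × 25% = 0.447125% of Oakhollow Textiles S.p.A.
Aggregating (R1): 1.94532% + 0.447125% = 2.392445%.
2.392445% falls short of the 20% threshold by 17.607555 percentage points.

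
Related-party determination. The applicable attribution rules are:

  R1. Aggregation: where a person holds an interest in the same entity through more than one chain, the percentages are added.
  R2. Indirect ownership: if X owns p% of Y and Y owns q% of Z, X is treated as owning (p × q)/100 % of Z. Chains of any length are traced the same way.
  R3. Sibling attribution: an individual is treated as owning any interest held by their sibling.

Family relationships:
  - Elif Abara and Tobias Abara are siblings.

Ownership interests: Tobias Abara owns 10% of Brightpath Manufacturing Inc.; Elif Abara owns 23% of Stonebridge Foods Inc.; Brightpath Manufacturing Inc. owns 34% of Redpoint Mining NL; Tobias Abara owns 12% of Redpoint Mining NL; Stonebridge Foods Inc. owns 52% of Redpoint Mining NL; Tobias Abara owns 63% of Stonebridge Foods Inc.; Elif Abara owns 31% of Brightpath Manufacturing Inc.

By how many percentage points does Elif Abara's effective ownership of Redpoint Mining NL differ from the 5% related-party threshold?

65.66

By sibling attribution (R3), Elif Abara is treated as also owning Tobias Abara's interest in Brightpath Manufacturing Inc, giving 31% + 10% = 41%.
By sibling attribution (R3), Elif Abara is treated as also owning Tobias Abara's interest in Stonebridge Foods Inc, giving 23% + 63% = 86%.
By sibling attribution (R3), Elif Abara is treated as owning Tobias Abara's 12% interest in Redpoint Mining NL.
Chain via Brightpath Manufacturing Inc. (R2): 41% × 34% = 13.94% of Redpoint Mining NL.
Chain via Stonebridge Foods Inc. (R2): 86% × 52% = 44.72% of Redpoint Mining NL.
Direct interest in Redpoint Mining NL: 12%.
Aggregating (R1): 13.94% + 44.72% + 12% = 70.66%.
70.66% exceeds the 5% threshold by 65.66 percentage points.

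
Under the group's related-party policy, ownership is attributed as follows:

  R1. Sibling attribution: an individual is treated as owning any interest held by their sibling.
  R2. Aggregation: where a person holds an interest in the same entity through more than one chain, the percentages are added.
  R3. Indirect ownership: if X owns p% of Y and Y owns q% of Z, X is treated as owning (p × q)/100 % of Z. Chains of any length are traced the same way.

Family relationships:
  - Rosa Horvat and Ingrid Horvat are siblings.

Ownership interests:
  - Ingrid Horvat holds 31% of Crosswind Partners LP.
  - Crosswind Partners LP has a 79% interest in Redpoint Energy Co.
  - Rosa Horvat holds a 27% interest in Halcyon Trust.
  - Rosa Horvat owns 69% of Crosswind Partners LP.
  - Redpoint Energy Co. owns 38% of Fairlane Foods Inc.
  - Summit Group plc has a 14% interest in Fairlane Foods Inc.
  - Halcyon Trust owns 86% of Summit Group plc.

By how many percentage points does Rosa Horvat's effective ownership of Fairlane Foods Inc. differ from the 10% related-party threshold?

By sibling attribution (R1), Rosa Horvat is treated as also owning Ingrid Horvat's interest in Crosswind Partners LP, giving 69% + 31% = 100%.
Chain via Crosswind Partners LP → Redpoint Energy Co. (R3): 100% × 79% × 38% = 30.02% of Fairlane Foods Inc.
Chain via Halcyon Trust → Summit Group plc (R3): 27% × 86% × 14% = 3.2508% of Fairlane Foods Inc.
Aggregating (R2): 30.02% + 3.2508% = 33.2708%.
33.2708% exceeds the 10% threshold by 23.2708 percentage points.

23.2708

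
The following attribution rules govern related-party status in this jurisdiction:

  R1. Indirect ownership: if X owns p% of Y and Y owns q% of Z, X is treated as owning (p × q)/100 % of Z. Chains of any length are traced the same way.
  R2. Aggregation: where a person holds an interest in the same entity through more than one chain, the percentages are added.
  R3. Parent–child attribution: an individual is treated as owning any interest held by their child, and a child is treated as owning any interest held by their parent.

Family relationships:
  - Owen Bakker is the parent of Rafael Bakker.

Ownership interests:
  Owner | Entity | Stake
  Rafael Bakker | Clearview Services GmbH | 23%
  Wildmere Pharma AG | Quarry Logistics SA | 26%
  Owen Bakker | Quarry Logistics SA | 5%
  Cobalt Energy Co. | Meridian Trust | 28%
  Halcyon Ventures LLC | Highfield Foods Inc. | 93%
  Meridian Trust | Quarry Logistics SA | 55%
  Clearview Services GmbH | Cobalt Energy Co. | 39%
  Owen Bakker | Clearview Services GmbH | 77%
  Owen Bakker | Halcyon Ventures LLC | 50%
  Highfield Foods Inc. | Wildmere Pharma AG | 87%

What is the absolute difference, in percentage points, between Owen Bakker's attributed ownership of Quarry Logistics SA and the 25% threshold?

By parent–child attribution (R3), Owen Bakker is treated as also owning Rafael Bakker's interest in Clearview Services GmbH, giving 77% + 23% = 100%.
Chain via Clearview Services GmbH → Cobalt Energy Co. → Meridian Trust (R1): 100% × 39% × 28% × 55% = 6.006% of Quarry Logistics SA.
Chain via Halcyon Ventures LLC → Highfield Foods Inc. → Wildmere Pharma AG (R1): 50% × 93% × 87% × 26% = 10.5183% of Quarry Logistics SA.
Direct interest in Quarry Logistics SA: 5%.
Aggregating (R2): 6.006% + 10.5183% + 5% = 21.5243%.
21.5243% falls short of the 25% threshold by 3.4757 percentage points.

3.4757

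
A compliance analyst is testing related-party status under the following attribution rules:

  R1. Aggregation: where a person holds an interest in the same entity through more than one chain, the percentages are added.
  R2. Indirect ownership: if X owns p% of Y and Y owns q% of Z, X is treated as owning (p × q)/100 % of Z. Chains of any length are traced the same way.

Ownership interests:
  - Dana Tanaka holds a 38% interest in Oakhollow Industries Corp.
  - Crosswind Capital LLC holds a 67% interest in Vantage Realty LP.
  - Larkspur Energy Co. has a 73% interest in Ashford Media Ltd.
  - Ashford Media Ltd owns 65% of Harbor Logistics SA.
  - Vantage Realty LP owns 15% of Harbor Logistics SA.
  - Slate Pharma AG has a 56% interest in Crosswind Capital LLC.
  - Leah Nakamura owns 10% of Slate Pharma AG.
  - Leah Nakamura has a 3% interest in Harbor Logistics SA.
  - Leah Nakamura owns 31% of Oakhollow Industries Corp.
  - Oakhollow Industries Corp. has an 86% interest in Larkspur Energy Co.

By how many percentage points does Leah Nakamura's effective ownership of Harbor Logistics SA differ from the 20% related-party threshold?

3.78703

Chain via Slate Pharma AG → Crosswind Capital LLC → Vantage Realty LP (R2): 10% × 56% × 67% × 15% = 0.5628% of Harbor Logistics SA.
Chain via Oakhollow Industries Corp. → Larkspur Energy Co. → Ashford Media Ltd (R2): 31% × 86% × 73% × 65% = 12.65017% of Harbor Logistics SA.
Direct interest in Harbor Logistics SA: 3%.
Aggregating (R1): 0.5628% + 12.65017% + 3% = 16.21297%.
16.21297% falls short of the 20% threshold by 3.78703 percentage points.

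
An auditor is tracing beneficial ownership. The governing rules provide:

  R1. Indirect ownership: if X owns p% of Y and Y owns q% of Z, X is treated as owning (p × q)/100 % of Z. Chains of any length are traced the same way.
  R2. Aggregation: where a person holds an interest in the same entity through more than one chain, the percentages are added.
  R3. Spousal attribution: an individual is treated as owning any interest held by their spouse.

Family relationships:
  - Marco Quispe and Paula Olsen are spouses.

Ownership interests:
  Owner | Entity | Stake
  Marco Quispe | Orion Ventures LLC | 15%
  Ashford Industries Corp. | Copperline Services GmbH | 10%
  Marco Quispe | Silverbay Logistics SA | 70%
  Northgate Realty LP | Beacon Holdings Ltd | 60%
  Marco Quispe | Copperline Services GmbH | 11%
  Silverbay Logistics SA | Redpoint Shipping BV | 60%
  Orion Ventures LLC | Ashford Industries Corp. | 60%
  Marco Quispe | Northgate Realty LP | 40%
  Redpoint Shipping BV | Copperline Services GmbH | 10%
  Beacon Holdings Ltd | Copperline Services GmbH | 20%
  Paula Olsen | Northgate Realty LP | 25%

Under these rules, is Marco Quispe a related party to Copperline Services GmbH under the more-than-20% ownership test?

By spousal attribution (R3), Marco Quispe is treated as also owning Paula Olsen's interest in Northgate Realty LP, giving 40% + 25% = 65%.
Chain via Orion Ventures LLC → Ashford Industries Corp. (R1): 15% × 60% × 10% = 0.9% of Copperline Services GmbH.
Chain via Northgate Realty LP → Beacon Holdings Ltd (R1): 65% × 60% × 20% = 7.8% of Copperline Services GmbH.
Chain via Silverbay Logistics SA → Redpoint Shipping BV (R1): 70% × 60% × 10% = 4.2% of Copperline Services GmbH.
Direct interest in Copperline Services GmbH: 11%.
Aggregating (R2): 0.9% + 7.8% + 4.2% + 11% = 23.9%.
23.9% exceeds the 20% threshold, so Marco is a related party to Copperline Services GmbH.

Yes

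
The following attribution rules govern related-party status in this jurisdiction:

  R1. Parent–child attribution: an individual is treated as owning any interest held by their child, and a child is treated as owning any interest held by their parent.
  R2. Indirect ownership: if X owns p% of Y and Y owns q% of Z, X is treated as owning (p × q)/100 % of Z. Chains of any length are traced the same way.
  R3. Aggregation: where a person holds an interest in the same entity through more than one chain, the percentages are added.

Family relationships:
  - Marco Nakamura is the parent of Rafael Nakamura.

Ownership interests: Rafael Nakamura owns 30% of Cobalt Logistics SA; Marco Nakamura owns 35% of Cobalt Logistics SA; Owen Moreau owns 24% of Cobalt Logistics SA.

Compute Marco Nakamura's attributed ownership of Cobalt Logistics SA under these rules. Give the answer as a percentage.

By parent–child attribution (R1), Marco Nakamura is treated as also owning Rafael Nakamura's interest in Cobalt Logistics SA, giving 35% + 30% = 65%.
Direct interest in Cobalt Logistics SA: 65%.

65%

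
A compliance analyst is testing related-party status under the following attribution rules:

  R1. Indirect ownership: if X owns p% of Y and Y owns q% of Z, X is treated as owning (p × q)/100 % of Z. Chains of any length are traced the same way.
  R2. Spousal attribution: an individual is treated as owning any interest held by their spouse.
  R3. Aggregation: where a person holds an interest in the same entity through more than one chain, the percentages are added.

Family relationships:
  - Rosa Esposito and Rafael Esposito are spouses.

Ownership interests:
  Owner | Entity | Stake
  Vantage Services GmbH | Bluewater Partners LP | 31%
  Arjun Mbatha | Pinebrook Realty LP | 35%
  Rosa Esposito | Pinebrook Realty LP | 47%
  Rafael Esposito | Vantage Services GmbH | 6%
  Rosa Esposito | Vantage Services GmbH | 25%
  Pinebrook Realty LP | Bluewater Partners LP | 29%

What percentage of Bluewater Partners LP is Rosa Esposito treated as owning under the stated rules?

By spousal attribution (R2), Rosa Esposito is treated as also owning Rafael Esposito's interest in Vantage Services GmbH, giving 25% + 6% = 31%.
Chain via Pinebrook Realty LP (R1): 47% × 29% = 13.63% of Bluewater Partners LP.
Chain via Vantage Services GmbH (R1): 31% × 31% = 9.61% of Bluewater Partners LP.
Aggregating (R3): 13.63% + 9.61% = 23.24%.

23.24%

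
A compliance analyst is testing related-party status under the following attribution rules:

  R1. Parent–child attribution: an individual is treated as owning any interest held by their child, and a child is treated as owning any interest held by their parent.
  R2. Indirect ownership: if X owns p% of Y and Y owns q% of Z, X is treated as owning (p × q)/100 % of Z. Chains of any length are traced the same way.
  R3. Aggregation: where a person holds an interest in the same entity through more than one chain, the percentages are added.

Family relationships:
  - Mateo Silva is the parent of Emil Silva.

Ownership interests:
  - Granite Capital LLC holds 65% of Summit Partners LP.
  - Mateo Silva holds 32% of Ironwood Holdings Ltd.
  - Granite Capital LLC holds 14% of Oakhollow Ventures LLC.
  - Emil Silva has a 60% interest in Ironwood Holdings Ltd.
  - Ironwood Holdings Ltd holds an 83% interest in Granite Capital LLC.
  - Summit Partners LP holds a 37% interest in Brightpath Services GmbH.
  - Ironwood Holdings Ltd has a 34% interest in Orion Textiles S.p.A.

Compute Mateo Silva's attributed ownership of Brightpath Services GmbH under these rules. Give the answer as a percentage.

18.36458%

By parent–child attribution (R1), Mateo Silva is treated as also owning Emil Silva's interest in Ironwood Holdings Ltd, giving 32% + 60% = 92%.
Chain via Ironwood Holdings Ltd → Granite Capital LLC → Summit Partners LP (R2): 92% × 83% × 65% × 37% = 18.36458% of Brightpath Services GmbH.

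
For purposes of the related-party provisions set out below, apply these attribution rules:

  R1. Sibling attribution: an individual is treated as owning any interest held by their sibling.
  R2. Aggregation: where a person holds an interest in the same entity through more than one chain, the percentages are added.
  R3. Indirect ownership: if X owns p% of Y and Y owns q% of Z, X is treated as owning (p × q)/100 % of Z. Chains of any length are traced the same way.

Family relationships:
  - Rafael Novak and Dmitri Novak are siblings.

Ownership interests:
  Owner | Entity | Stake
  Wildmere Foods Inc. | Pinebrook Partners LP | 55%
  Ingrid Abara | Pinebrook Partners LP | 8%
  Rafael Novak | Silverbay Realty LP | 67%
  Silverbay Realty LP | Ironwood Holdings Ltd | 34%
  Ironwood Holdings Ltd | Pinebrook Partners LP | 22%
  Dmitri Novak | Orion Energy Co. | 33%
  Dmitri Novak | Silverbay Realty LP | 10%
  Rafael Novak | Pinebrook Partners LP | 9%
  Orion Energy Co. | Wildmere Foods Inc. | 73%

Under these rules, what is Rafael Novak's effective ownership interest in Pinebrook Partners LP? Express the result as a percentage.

28.0091%

By sibling attribution (R1), Rafael Novak is treated as also owning Dmitri Novak's interest in Silverbay Realty LP, giving 67% + 10% = 77%.
By sibling attribution (R1), Rafael Novak is treated as owning Dmitri Novak's 33% interest in Orion Energy Co.
Chain via Silverbay Realty LP → Ironwood Holdings Ltd (R3): 77% × 34% × 22% = 5.7596% of Pinebrook Partners LP.
Direct interest in Pinebrook Partners LP: 9%.
Chain via Orion Energy Co. → Wildmere Foods Inc. (R3): 33% × 73% × 55% = 13.2495% of Pinebrook Partners LP.
Aggregating (R2): 5.7596% + 9% + 13.2495% = 28.0091%.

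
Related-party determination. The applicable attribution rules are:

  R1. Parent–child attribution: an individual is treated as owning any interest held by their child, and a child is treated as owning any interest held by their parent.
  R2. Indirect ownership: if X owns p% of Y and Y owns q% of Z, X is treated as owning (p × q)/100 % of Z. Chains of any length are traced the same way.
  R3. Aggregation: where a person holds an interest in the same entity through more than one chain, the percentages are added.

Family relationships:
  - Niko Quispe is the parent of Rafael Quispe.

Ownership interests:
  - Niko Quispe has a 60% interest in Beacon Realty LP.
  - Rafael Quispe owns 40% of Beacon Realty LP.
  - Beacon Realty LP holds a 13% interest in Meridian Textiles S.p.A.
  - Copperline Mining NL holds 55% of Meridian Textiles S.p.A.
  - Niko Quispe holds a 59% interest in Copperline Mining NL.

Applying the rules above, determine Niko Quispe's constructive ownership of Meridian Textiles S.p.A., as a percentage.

By parent–child attribution (R1), Niko Quispe is treated as also owning Rafael Quispe's interest in Beacon Realty LP, giving 60% + 40% = 100%.
Chain via Copperline Mining NL (R2): 59% × 55% = 32.45% of Meridian Textiles S.p.A.
Chain via Beacon Realty LP (R2): 100% × 13% = 13% of Meridian Textiles S.p.A.
Aggregating (R3): 32.45% + 13% = 45.45%.

45.45%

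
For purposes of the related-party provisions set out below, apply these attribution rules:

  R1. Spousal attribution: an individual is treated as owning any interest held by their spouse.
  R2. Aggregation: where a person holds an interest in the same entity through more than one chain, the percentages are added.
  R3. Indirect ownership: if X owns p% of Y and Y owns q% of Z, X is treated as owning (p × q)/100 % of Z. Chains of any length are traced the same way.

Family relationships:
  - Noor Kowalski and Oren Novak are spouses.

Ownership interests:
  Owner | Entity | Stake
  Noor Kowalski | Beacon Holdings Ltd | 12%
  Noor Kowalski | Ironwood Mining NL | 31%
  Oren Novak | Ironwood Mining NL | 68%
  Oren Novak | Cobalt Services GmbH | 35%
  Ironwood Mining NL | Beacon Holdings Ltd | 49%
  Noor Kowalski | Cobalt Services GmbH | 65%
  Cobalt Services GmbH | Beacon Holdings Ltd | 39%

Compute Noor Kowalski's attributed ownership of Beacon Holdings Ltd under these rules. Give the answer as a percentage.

99.51%

By spousal attribution (R1), Noor Kowalski is treated as also owning Oren Novak's interest in Cobalt Services GmbH, giving 65% + 35% = 100%.
By spousal attribution (R1), Noor Kowalski is treated as also owning Oren Novak's interest in Ironwood Mining NL, giving 31% + 68% = 99%.
Chain via Cobalt Services GmbH (R3): 100% × 39% = 39% of Beacon Holdings Ltd.
Chain via Ironwood Mining NL (R3): 99% × 49% = 48.51% of Beacon Holdings Ltd.
Direct interest in Beacon Holdings Ltd: 12%.
Aggregating (R2): 39% + 48.51% + 12% = 99.51%.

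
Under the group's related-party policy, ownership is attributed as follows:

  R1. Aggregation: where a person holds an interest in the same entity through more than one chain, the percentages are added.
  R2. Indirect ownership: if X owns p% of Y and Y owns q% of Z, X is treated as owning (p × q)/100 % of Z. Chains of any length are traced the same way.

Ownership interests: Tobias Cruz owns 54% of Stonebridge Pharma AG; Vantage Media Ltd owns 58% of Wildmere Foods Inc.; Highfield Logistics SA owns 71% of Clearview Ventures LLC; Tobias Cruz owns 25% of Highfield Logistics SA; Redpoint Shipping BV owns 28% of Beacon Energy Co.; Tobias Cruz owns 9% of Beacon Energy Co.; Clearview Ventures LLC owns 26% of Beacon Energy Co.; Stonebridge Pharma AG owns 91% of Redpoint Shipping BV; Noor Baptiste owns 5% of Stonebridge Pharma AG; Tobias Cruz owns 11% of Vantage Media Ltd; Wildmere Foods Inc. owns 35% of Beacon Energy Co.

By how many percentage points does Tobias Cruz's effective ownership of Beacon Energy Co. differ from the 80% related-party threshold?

50.3928

Chain via Vantage Media Ltd → Wildmere Foods Inc. (R2): 11% × 58% × 35% = 2.233% of Beacon Energy Co.
Chain via Highfield Logistics SA → Clearview Ventures LLC (R2): 25% × 71% × 26% = 4.615% of Beacon Energy Co.
Chain via Stonebridge Pharma AG → Redpoint Shipping BV (R2): 54% × 91% × 28% = 13.7592% of Beacon Energy Co.
Direct interest in Beacon Energy Co: 9%.
Aggregating (R1): 2.233% + 4.615% + 13.7592% + 9% = 29.6072%.
29.6072% falls short of the 80% threshold by 50.3928 percentage points.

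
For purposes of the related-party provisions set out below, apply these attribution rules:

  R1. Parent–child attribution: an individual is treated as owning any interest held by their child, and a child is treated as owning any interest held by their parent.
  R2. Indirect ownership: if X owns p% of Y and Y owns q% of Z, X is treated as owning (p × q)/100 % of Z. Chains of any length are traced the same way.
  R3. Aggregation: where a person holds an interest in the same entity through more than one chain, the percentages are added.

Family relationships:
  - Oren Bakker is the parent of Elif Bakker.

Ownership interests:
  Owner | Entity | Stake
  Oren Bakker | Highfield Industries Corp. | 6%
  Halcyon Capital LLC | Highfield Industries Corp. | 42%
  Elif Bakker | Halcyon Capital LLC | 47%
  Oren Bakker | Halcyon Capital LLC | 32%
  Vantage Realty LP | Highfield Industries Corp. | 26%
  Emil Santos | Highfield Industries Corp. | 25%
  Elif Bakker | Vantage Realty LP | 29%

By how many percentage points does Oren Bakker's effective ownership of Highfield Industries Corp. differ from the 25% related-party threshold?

By parent–child attribution (R1), Oren Bakker is treated as also owning Elif Bakker's interest in Halcyon Capital LLC, giving 32% + 47% = 79%.
By parent–child attribution (R1), Oren Bakker is treated as owning Elif Bakker's 29% interest in Vantage Realty LP.
Chain via Halcyon Capital LLC (R2): 79% × 42% = 33.18% of Highfield Industries Corp.
Direct interest in Highfield Industries Corp: 6%.
Chain via Vantage Realty LP (R2): 29% × 26% = 7.54% of Highfield Industries Corp.
Aggregating (R3): 33.18% + 6% + 7.54% = 46.72%.
46.72% exceeds the 25% threshold by 21.72 percentage points.

21.72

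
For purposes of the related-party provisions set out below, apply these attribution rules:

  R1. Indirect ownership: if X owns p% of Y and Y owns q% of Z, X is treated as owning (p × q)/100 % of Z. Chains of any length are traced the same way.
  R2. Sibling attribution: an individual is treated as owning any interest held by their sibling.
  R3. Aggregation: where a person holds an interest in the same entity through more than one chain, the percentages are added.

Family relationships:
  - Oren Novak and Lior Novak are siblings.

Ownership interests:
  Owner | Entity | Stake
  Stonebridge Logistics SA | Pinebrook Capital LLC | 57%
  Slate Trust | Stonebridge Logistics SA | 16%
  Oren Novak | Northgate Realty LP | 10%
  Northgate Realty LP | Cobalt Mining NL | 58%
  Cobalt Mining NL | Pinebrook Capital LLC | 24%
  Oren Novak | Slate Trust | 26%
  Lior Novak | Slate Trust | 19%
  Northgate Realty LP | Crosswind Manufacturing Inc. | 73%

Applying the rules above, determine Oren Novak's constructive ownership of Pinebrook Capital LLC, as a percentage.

By sibling attribution (R2), Oren Novak is treated as also owning Lior Novak's interest in Slate Trust, giving 26% + 19% = 45%.
Chain via Slate Trust → Stonebridge Logistics SA (R1): 45% × 16% × 57% = 4.104% of Pinebrook Capital LLC.
Chain via Northgate Realty LP → Cobalt Mining NL (R1): 10% × 58% × 24% = 1.392% of Pinebrook Capital LLC.
Aggregating (R3): 4.104% + 1.392% = 5.496%.

5.496%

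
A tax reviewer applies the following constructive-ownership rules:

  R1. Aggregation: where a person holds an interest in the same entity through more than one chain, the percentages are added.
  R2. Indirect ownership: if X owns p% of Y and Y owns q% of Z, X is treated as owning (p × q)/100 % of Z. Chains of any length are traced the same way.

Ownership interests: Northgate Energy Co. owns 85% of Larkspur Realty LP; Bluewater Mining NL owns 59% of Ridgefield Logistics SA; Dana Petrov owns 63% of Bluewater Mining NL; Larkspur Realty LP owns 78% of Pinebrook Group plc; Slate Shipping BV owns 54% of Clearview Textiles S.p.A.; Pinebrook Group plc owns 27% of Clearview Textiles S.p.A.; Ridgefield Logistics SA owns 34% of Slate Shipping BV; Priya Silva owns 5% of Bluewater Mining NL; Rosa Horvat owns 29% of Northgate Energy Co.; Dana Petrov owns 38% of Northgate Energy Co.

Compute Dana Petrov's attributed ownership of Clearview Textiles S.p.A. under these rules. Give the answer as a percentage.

Chain via Bluewater Mining NL → Ridgefield Logistics SA → Slate Shipping BV (R2): 63% × 59% × 34% × 54% = 6.824412% of Clearview Textiles S.p.A.
Chain via Northgate Energy Co. → Larkspur Realty LP → Pinebrook Group plc (R2): 38% × 85% × 78% × 27% = 6.80238% of Clearview Textiles S.p.A.
Aggregating (R1): 6.824412% + 6.80238% = 13.626792%.

13.626792%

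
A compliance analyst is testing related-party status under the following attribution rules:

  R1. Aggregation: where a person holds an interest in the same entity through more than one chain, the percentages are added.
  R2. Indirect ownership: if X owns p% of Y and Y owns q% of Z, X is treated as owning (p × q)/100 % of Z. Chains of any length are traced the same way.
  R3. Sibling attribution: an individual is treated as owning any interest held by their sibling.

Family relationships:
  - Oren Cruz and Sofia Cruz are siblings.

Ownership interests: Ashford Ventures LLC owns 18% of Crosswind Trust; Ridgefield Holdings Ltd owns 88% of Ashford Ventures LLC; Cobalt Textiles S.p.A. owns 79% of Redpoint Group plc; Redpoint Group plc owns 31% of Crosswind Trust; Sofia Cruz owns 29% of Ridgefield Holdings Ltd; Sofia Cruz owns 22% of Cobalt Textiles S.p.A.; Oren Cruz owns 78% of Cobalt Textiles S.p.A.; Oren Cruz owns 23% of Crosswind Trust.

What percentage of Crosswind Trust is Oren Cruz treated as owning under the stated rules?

By sibling attribution (R3), Oren Cruz is treated as also owning Sofia Cruz's interest in Cobalt Textiles S.p.A, giving 78% + 22% = 100%.
By sibling attribution (R3), Oren Cruz is treated as owning Sofia Cruz's 29% interest in Ridgefield Holdings Ltd.
Chain via Cobalt Textiles S.p.A. → Redpoint Group plc (R2): 100% × 79% × 31% = 24.49% of Crosswind Trust.
Direct interest in Crosswind Trust: 23%.
Chain via Ridgefield Holdings Ltd → Ashford Ventures LLC (R2): 29% × 88% × 18% = 4.5936% of Crosswind Trust.
Aggregating (R1): 24.49% + 23% + 4.5936% = 52.0836%.

52.0836%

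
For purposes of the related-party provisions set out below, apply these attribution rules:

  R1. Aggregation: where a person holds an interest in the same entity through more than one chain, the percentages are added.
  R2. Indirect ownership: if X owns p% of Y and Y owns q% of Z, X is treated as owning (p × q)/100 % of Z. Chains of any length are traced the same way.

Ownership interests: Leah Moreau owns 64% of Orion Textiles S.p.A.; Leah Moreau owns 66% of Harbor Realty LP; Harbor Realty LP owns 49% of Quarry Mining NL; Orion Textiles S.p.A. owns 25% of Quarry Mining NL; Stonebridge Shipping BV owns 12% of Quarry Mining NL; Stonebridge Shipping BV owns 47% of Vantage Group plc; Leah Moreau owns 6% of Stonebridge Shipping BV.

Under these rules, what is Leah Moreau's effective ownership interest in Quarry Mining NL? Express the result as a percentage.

49.06%

Chain via Orion Textiles S.p.A. (R2): 64% × 25% = 16% of Quarry Mining NL.
Chain via Stonebridge Shipping BV (R2): 6% × 12% = 0.72% of Quarry Mining NL.
Chain via Harbor Realty LP (R2): 66% × 49% = 32.34% of Quarry Mining NL.
Aggregating (R1): 16% + 0.72% + 32.34% = 49.06%.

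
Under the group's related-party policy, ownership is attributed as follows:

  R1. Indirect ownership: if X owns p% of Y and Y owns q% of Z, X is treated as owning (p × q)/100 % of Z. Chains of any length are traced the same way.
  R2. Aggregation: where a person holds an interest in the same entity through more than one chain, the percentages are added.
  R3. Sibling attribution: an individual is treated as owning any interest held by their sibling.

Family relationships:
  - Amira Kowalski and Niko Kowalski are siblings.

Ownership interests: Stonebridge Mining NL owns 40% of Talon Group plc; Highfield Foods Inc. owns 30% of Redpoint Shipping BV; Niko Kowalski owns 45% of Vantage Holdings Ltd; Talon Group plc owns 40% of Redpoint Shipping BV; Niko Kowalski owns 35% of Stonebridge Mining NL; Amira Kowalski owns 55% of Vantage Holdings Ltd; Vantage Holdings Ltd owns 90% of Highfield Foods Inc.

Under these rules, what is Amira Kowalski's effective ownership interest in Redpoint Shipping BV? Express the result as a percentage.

By sibling attribution (R3), Amira Kowalski is treated as also owning Niko Kowalski's interest in Vantage Holdings Ltd, giving 55% + 45% = 100%.
By sibling attribution (R3), Amira Kowalski is treated as owning Niko Kowalski's 35% interest in Stonebridge Mining NL.
Chain via Vantage Holdings Ltd → Highfield Foods Inc. (R1): 100% × 90% × 30% = 27% of Redpoint Shipping BV.
Chain via Stonebridge Mining NL → Talon Group plc (R1): 35% × 40% × 40% = 5.6% of Redpoint Shipping BV.
Aggregating (R2): 27% + 5.6% = 32.6%.

32.6%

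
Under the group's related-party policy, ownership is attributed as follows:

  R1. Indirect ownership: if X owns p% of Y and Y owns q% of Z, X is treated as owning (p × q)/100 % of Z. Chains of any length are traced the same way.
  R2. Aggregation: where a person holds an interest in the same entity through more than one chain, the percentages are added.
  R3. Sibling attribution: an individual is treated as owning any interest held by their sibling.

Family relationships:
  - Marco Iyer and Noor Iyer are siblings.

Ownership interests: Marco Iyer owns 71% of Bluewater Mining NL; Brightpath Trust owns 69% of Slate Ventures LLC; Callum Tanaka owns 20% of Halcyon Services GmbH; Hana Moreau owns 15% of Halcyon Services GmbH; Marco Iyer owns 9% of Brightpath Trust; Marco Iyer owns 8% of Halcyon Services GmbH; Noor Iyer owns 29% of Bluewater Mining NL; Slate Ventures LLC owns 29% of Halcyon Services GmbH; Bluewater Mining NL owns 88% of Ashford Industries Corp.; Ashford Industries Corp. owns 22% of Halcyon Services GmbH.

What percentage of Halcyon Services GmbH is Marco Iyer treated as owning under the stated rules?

By sibling attribution (R3), Marco Iyer is treated as also owning Noor Iyer's interest in Bluewater Mining NL, giving 71% + 29% = 100%.
Chain via Brightpath Trust → Slate Ventures LLC (R1): 9% × 69% × 29% = 1.8009% of Halcyon Services GmbH.
Chain via Bluewater Mining NL → Ashford Industries Corp. (R1): 100% × 88% × 22% = 19.36% of Halcyon Services GmbH.
Direct interest in Halcyon Services GmbH: 8%.
Aggregating (R2): 1.8009% + 19.36% + 8% = 29.1609%.

29.1609%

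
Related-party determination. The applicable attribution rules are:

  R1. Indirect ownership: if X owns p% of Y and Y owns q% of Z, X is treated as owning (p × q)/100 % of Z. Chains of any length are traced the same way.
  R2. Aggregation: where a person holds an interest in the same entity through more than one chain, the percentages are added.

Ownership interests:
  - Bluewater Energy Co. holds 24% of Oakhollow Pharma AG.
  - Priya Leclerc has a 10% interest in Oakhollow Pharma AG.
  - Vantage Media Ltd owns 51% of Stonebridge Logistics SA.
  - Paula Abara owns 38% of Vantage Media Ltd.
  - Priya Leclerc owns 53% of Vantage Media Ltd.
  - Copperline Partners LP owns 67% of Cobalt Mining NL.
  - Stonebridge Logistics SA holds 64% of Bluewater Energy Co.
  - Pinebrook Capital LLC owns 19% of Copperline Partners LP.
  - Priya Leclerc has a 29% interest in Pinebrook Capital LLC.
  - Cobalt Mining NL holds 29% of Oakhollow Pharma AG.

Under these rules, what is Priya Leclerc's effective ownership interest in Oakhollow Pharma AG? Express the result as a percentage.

Chain via Pinebrook Capital LLC → Copperline Partners LP → Cobalt Mining NL (R1): 29% × 19% × 67% × 29% = 1.070593% of Oakhollow Pharma AG.
Chain via Vantage Media Ltd → Stonebridge Logistics SA → Bluewater Energy Co. (R1): 53% × 51% × 64% × 24% = 4.151808% of Oakhollow Pharma AG.
Direct interest in Oakhollow Pharma AG: 10%.
Aggregating (R2): 1.070593% + 4.151808% + 10% = 15.222401%.

15.222401%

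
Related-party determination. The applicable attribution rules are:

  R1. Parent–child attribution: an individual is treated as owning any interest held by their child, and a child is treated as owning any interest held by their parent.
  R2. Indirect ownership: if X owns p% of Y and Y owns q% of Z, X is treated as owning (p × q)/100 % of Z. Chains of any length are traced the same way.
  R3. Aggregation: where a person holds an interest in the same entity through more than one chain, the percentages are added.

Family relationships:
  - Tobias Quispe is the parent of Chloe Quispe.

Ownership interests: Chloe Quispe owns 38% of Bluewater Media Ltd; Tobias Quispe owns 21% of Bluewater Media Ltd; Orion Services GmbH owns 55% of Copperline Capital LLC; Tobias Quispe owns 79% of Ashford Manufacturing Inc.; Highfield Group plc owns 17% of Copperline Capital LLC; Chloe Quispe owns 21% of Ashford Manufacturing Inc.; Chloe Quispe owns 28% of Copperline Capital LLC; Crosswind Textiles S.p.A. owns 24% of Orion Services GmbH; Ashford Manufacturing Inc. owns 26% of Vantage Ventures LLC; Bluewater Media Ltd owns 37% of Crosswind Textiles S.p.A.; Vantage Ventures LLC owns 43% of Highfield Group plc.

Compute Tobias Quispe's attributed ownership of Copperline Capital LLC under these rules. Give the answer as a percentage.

By parent–child attribution (R1), Tobias Quispe is treated as also owning Chloe Quispe's interest in Bluewater Media Ltd, giving 21% + 38% = 59%.
By parent–child attribution (R1), Tobias Quispe is treated as also owning Chloe Quispe's interest in Ashford Manufacturing Inc, giving 79% + 21% = 100%.
By parent–child attribution (R1), Tobias Quispe is treated as owning Chloe Quispe's 28% interest in Copperline Capital LLC.
Chain via Bluewater Media Ltd → Crosswind Textiles S.p.A. → Orion Services GmbH (R2): 59% × 37% × 24% × 55% = 2.88156% of Copperline Capital LLC.
Chain via Ashford Manufacturing Inc. → Vantage Ventures LLC → Highfield Group plc (R2): 100% × 26% × 43% × 17% = 1.9006% of Copperline Capital LLC.
Direct interest in Copperline Capital LLC: 28%.
Aggregating (R3): 2.88156% + 1.9006% + 28% = 32.78216%.

32.78216%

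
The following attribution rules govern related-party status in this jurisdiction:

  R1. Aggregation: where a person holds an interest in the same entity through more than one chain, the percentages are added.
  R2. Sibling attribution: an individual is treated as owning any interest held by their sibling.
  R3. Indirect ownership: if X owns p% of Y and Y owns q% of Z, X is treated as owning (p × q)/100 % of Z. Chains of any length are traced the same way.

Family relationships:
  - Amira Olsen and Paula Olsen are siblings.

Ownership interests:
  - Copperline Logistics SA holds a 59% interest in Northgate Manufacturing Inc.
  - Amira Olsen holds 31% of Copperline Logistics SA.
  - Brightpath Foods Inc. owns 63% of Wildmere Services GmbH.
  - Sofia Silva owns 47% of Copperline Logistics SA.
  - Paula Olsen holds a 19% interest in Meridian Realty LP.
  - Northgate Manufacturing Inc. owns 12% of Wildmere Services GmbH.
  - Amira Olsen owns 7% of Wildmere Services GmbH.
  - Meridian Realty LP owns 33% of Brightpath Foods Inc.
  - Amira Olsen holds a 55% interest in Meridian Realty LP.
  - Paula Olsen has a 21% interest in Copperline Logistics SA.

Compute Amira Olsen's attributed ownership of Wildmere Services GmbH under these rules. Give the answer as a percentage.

26.0662%

By sibling attribution (R2), Amira Olsen is treated as also owning Paula Olsen's interest in Copperline Logistics SA, giving 31% + 21% = 52%.
By sibling attribution (R2), Amira Olsen is treated as also owning Paula Olsen's interest in Meridian Realty LP, giving 55% + 19% = 74%.
Chain via Copperline Logistics SA → Northgate Manufacturing Inc. (R3): 52% × 59% × 12% = 3.6816% of Wildmere Services GmbH.
Chain via Meridian Realty LP → Brightpath Foods Inc. (R3): 74% × 33% × 63% = 15.3846% of Wildmere Services GmbH.
Direct interest in Wildmere Services GmbH: 7%.
Aggregating (R1): 3.6816% + 15.3846% + 7% = 26.0662%.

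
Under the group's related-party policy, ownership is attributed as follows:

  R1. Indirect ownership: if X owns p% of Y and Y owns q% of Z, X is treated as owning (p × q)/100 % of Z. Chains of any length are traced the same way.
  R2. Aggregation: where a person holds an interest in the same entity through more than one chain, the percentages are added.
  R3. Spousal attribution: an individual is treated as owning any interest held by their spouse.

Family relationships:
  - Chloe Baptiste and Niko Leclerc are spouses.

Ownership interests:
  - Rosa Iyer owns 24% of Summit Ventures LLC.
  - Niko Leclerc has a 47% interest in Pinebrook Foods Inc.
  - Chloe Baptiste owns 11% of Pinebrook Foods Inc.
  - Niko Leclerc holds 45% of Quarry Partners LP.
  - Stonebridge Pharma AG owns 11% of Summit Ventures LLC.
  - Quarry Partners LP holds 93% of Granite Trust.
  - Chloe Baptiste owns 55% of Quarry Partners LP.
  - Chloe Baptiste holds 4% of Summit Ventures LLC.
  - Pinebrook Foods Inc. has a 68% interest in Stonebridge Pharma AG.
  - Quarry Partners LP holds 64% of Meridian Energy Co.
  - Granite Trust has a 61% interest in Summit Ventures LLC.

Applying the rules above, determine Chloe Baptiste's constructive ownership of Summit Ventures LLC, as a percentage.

By spousal attribution (R3), Chloe Baptiste is treated as also owning Niko Leclerc's interest in Quarry Partners LP, giving 55% + 45% = 100%.
By spousal attribution (R3), Chloe Baptiste is treated as also owning Niko Leclerc's interest in Pinebrook Foods Inc, giving 11% + 47% = 58%.
Chain via Quarry Partners LP → Granite Trust (R1): 100% × 93% × 61% = 56.73% of Summit Ventures LLC.
Chain via Pinebrook Foods Inc. → Stonebridge Pharma AG (R1): 58% × 68% × 11% = 4.3384% of Summit Ventures LLC.
Direct interest in Summit Ventures LLC: 4%.
Aggregating (R2): 56.73% + 4.3384% + 4% = 65.0684%.

65.0684%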